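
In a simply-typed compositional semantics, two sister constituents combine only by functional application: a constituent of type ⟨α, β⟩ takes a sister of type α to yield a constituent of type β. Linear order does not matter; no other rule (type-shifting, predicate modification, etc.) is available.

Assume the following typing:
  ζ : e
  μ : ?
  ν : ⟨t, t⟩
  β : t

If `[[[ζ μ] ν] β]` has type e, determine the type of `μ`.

⟨e, ⟨⟨t, t⟩, ⟨t, e⟩⟩⟩

[[[ζ μ] ν] β] is required to be e. β : t cannot yield e as functor, so [[ζ μ] ν] : ⟨t, e⟩.
[[ζ μ] ν] is required to be ⟨t, e⟩. ν : ⟨t, t⟩ cannot yield ⟨t, e⟩ as functor, so [ζ μ] : ⟨⟨t, t⟩, ⟨t, e⟩⟩.
[ζ μ] is required to be ⟨⟨t, t⟩, ⟨t, e⟩⟩. ζ : e cannot yield ⟨⟨t, t⟩, ⟨t, e⟩⟩ as functor, so μ : ⟨e, ⟨⟨t, t⟩, ⟨t, e⟩⟩⟩.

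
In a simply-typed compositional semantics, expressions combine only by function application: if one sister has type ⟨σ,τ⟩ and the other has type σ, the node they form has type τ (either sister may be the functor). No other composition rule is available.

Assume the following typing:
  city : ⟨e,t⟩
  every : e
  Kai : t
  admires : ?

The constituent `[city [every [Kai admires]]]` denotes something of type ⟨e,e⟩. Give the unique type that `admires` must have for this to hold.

⟨t,⟨e,⟨⟨e,t⟩,⟨e,e⟩⟩⟩⟩

At [city [every [Kai admires]]] (required: ⟨e,e⟩): city is ⟨e,t⟩, which is not a function with range ⟨e,e⟩; hence [every [Kai admires]] is the functor — type ⟨⟨e,t⟩,⟨e,e⟩⟩.
At [every [Kai admires]] (required: ⟨⟨e,t⟩,⟨e,e⟩⟩): every is e, which is not a function with range ⟨⟨e,t⟩,⟨e,e⟩⟩; hence [Kai admires] is the functor — type ⟨e,⟨⟨e,t⟩,⟨e,e⟩⟩⟩.
At [Kai admires] (required: ⟨e,⟨⟨e,t⟩,⟨e,e⟩⟩⟩): Kai is t, which is not a function with range ⟨e,⟨⟨e,t⟩,⟨e,e⟩⟩⟩; hence admires is the functor — type ⟨t,⟨e,⟨⟨e,t⟩,⟨e,e⟩⟩⟩⟩.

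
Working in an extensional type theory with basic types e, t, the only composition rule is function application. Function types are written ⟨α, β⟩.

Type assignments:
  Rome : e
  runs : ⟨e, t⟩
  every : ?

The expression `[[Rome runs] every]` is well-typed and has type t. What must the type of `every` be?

⟨t, t⟩

For [[Rome runs] every] to have type t with [Rome runs] of type t, every must be the function: every : ⟨t, t⟩.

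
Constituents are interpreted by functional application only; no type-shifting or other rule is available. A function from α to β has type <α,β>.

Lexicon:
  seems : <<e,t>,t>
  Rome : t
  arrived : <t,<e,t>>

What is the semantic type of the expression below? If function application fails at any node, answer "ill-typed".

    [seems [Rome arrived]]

[Rome arrived] — arrived of type <t,<e,t>> combines with Rome of type t: type <e,t>.
[seems [Rome arrived]] — seems of type <<e,t>,t> combines with [Rome arrived] of type <e,t>: type t.

t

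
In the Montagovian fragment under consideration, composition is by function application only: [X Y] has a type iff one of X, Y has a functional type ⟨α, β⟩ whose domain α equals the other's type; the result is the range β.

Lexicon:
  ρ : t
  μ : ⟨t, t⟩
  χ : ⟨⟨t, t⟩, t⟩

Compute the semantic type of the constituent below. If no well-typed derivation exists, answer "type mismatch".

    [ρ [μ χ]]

At [μ χ], χ : ⟨⟨t, t⟩, t⟩ takes μ : ⟨t, t⟩, giving t.
[ρ [μ χ]]: t with t — neither is a function whose domain matches the other; composition fails here.

type mismatch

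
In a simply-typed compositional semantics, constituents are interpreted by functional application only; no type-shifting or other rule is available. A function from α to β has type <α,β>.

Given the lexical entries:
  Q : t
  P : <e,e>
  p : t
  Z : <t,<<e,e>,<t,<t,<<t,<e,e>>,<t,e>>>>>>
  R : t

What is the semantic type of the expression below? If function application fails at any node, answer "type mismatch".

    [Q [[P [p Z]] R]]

<<t,<e,e>>,<t,e>>

[p Z]: <t,<<e,e>,<t,<t,<<t,<e,e>>,<t,e>>>>>> applied to t yields <<e,e>,<t,<t,<<t,<e,e>>,<t,e>>>>>.
[P [p Z]]: <<e,e>,<t,<t,<<t,<e,e>>,<t,e>>>>> applied to <e,e> yields <t,<t,<<t,<e,e>>,<t,e>>>>.
[[P [p Z]] R]: <t,<t,<<t,<e,e>>,<t,e>>>> applied to t yields <t,<<t,<e,e>>,<t,e>>>.
[Q [[P [p Z]] R]]: <t,<<t,<e,e>>,<t,e>>> applied to t yields <<t,<e,e>>,<t,e>>.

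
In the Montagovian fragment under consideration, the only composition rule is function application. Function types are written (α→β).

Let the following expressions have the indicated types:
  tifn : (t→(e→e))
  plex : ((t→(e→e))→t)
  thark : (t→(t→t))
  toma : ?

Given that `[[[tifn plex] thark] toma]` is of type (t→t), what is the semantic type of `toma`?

((t→t)→(t→t))

At [[[tifn plex] thark] toma] (required: (t→t)): [[tifn plex] thark] is (t→t), which is not a function with range (t→t); hence toma is the functor — type ((t→t)→(t→t)).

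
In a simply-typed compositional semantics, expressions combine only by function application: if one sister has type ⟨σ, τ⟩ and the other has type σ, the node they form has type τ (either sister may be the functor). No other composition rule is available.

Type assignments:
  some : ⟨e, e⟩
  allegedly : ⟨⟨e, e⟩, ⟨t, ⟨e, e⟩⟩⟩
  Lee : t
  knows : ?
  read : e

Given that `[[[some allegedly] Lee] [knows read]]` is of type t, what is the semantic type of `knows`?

[[[some allegedly] Lee] [knows read]] is required to be t. [[some allegedly] Lee] : ⟨e, e⟩ cannot yield t as functor, so [knows read] : ⟨⟨e, e⟩, t⟩.
[knows read] is required to be ⟨⟨e, e⟩, t⟩. read : e cannot yield ⟨⟨e, e⟩, t⟩ as functor, so knows : ⟨e, ⟨⟨e, e⟩, t⟩⟩.

⟨e, ⟨⟨e, e⟩, t⟩⟩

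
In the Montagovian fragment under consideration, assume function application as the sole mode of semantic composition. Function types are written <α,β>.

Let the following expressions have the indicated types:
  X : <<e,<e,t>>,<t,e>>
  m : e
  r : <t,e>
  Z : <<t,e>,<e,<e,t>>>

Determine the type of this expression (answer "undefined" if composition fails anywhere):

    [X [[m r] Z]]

undefined

[m r]: e with <t,e> — neither is a function whose domain matches the other; composition fails here.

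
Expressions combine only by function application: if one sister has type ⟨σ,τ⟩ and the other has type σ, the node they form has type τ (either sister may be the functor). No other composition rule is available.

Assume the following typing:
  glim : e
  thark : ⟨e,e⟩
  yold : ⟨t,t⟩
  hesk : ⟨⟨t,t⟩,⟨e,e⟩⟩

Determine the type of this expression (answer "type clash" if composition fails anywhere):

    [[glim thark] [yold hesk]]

e

[glim thark] — thark of type ⟨e,e⟩ combines with glim of type e: type e.
[yold hesk] — hesk of type ⟨⟨t,t⟩,⟨e,e⟩⟩ combines with yold of type ⟨t,t⟩: type ⟨e,e⟩.
[[glim thark] [yold hesk]] — [yold hesk] of type ⟨e,e⟩ combines with [glim thark] of type e: type e.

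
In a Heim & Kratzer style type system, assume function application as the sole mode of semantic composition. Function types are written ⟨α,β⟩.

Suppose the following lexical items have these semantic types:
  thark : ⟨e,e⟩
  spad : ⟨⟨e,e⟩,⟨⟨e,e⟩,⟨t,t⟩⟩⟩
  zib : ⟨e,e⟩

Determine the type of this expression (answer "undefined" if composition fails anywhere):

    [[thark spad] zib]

[thark spad]: functor spad : ⟨⟨e,e⟩,⟨⟨e,e⟩,⟨t,t⟩⟩⟩, argument thark : ⟨e,e⟩; result ⟨⟨e,e⟩,⟨t,t⟩⟩.
[[thark spad] zib]: functor [thark spad] : ⟨⟨e,e⟩,⟨t,t⟩⟩, argument zib : ⟨e,e⟩; result ⟨t,t⟩.

⟨t,t⟩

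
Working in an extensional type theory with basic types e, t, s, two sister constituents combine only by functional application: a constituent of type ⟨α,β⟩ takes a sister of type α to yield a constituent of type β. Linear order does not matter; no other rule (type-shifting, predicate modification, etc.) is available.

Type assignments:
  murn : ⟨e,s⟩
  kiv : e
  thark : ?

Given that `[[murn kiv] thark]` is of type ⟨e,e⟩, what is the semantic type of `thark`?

[[murn kiv] thark] is required to be ⟨e,e⟩. [murn kiv] : s cannot yield ⟨e,e⟩ as functor, so thark : ⟨s,⟨e,e⟩⟩.

⟨s,⟨e,e⟩⟩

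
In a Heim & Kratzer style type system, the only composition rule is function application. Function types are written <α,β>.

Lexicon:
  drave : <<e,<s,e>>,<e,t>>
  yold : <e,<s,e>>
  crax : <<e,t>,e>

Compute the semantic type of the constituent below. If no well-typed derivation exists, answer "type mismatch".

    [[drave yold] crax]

e

[drave yold]: <<e,<s,e>>,<e,t>> applied to <e,<s,e>> yields <e,t>.
[[drave yold] crax]: <<e,t>,e> applied to <e,t> yields e.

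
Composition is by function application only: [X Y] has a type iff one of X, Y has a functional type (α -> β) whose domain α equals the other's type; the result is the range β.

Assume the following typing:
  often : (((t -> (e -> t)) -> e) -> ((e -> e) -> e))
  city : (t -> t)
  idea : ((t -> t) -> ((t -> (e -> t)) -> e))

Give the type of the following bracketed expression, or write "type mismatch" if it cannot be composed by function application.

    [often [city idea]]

((e -> e) -> e)

[city idea]: ((t -> t) -> ((t -> (e -> t)) -> e)) applied to (t -> t) yields ((t -> (e -> t)) -> e).
[often [city idea]]: (((t -> (e -> t)) -> e) -> ((e -> e) -> e)) applied to ((t -> (e -> t)) -> e) yields ((e -> e) -> e).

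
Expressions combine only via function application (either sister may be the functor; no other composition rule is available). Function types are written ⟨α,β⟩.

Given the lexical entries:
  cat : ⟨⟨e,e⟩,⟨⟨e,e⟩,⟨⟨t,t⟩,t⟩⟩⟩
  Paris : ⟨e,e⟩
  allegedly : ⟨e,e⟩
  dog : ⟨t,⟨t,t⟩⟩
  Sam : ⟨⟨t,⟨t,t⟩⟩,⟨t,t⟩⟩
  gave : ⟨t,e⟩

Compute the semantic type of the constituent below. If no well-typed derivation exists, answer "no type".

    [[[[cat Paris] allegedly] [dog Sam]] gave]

[cat Paris]: ⟨⟨e,e⟩,⟨⟨e,e⟩,⟨⟨t,t⟩,t⟩⟩⟩ applied to ⟨e,e⟩ yields ⟨⟨e,e⟩,⟨⟨t,t⟩,t⟩⟩.
[[cat Paris] allegedly]: ⟨⟨e,e⟩,⟨⟨t,t⟩,t⟩⟩ applied to ⟨e,e⟩ yields ⟨⟨t,t⟩,t⟩.
[dog Sam]: ⟨⟨t,⟨t,t⟩⟩,⟨t,t⟩⟩ applied to ⟨t,⟨t,t⟩⟩ yields ⟨t,t⟩.
[[[cat Paris] allegedly] [dog Sam]]: ⟨⟨t,t⟩,t⟩ applied to ⟨t,t⟩ yields t.
[[[[cat Paris] allegedly] [dog Sam]] gave]: ⟨t,e⟩ applied to t yields e.

e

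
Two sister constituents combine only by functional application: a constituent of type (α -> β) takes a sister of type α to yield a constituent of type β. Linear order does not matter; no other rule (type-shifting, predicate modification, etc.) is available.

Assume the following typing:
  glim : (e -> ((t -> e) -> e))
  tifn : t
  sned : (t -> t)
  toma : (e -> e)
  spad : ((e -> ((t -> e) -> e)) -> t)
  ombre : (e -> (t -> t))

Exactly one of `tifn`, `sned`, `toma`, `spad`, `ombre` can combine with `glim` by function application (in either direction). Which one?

spad

tifn : t — neither side's domain matches the other.
sned : (t -> t) — neither side's domain matches the other.
toma : (e -> e) — neither side's domain matches the other.
spad — combines: spad : ((e -> ((t -> e) -> e)) -> t) takes glim : (e -> ((t -> e) -> e)) as argument, giving t.
ombre : (e -> (t -> t)) — neither side's domain matches the other.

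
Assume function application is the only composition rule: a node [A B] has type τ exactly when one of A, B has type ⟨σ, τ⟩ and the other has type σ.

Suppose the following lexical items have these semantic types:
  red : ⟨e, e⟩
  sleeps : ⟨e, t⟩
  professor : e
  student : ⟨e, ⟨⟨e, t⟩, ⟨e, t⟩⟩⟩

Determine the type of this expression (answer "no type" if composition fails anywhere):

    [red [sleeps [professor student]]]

At [professor student], student : ⟨e, ⟨⟨e, t⟩, ⟨e, t⟩⟩⟩ takes professor : e, giving ⟨⟨e, t⟩, ⟨e, t⟩⟩.
At [sleeps [professor student]], [professor student] : ⟨⟨e, t⟩, ⟨e, t⟩⟩ takes sleeps : ⟨e, t⟩, giving ⟨e, t⟩.
[red [sleeps [professor student]]]: ⟨e, e⟩ with ⟨e, t⟩ — neither is a function whose domain matches the other; composition fails here.

no type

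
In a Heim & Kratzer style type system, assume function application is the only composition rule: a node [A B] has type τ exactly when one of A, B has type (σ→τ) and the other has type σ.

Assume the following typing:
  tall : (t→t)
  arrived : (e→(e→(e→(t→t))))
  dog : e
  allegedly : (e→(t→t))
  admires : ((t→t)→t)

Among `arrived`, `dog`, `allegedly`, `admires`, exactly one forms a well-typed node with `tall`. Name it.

arrived : (e→(e→(e→(t→t)))) — neither side's domain matches the other.
dog : e — neither side's domain matches the other.
allegedly : (e→(t→t)) — neither side's domain matches the other.
admires — combines: admires : ((t→t)→t) takes tall : (t→t) as argument, giving t.

admires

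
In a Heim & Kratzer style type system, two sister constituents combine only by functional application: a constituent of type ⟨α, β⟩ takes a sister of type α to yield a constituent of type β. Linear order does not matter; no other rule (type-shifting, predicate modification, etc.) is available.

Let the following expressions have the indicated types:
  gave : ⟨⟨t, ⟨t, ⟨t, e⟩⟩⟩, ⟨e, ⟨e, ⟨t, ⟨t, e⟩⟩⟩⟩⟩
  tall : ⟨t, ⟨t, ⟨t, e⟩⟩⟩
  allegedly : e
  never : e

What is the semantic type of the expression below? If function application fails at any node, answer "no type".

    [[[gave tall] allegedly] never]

⟨t, ⟨t, e⟩⟩

[gave tall] — gave of type ⟨⟨t, ⟨t, ⟨t, e⟩⟩⟩, ⟨e, ⟨e, ⟨t, ⟨t, e⟩⟩⟩⟩⟩ combines with tall of type ⟨t, ⟨t, ⟨t, e⟩⟩⟩: type ⟨e, ⟨e, ⟨t, ⟨t, e⟩⟩⟩⟩.
[[gave tall] allegedly] — [gave tall] of type ⟨e, ⟨e, ⟨t, ⟨t, e⟩⟩⟩⟩ combines with allegedly of type e: type ⟨e, ⟨t, ⟨t, e⟩⟩⟩.
[[[gave tall] allegedly] never] — [[gave tall] allegedly] of type ⟨e, ⟨t, ⟨t, e⟩⟩⟩ combines with never of type e: type ⟨t, ⟨t, e⟩⟩.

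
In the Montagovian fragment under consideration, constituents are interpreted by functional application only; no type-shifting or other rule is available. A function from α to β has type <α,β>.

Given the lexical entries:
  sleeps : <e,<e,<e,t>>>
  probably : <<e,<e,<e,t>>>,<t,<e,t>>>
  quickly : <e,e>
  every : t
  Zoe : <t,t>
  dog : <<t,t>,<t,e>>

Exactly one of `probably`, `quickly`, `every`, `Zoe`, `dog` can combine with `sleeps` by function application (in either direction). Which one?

probably — combines: probably : <<e,<e,<e,t>>>,<t,<e,t>>> takes sleeps : <e,<e,<e,t>>> as argument, giving <t,<e,t>>.
quickly : <e,e> — no; sleeps wants e, and quickly wants e.
every : t — no; sleeps wants e, and every wants nothing (atomic).
Zoe : <t,t> — no; sleeps wants e, and Zoe wants t.
dog : <<t,t>,<t,e>> — no; sleeps wants e, and dog wants <t,t>.

probably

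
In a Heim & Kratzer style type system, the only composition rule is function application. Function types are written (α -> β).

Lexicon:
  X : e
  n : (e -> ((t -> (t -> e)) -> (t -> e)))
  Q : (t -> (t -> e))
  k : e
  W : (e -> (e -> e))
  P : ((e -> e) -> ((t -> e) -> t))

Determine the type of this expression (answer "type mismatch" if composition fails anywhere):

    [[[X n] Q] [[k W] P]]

At [X n], n : (e -> ((t -> (t -> e)) -> (t -> e))) takes X : e, giving ((t -> (t -> e)) -> (t -> e)).
At [[X n] Q], [X n] : ((t -> (t -> e)) -> (t -> e)) takes Q : (t -> (t -> e)), giving (t -> e).
At [k W], W : (e -> (e -> e)) takes k : e, giving (e -> e).
At [[k W] P], P : ((e -> e) -> ((t -> e) -> t)) takes [k W] : (e -> e), giving ((t -> e) -> t).
At [[[X n] Q] [[k W] P]], [[k W] P] : ((t -> e) -> t) takes [[X n] Q] : (t -> e), giving t.

t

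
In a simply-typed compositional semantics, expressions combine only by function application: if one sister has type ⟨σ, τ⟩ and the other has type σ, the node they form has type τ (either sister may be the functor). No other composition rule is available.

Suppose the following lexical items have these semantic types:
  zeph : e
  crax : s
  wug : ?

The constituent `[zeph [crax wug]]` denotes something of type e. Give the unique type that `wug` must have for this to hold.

⟨s, ⟨e, e⟩⟩

For [zeph [crax wug]] to have type e with zeph of type e, [crax wug] must be the function: [crax wug] : ⟨e, e⟩.
For [crax wug] to have type ⟨e, e⟩ with crax of type s, wug must be the function: wug : ⟨s, ⟨e, e⟩⟩.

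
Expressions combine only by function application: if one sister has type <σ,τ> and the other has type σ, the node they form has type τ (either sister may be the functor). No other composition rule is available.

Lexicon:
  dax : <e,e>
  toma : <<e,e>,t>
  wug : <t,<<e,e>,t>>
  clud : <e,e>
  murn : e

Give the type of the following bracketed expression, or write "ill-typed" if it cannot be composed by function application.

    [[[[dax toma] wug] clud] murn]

ill-typed

[dax toma]: functor toma : <<e,e>,t>, argument dax : <e,e>; result t.
[[dax toma] wug]: functor wug : <t,<<e,e>,t>>, argument [dax toma] : t; result <<e,e>,t>.
[[[dax toma] wug] clud]: functor [[dax toma] wug] : <<e,e>,t>, argument clud : <e,e>; result t.
[[[[dax toma] wug] clud] murn]: t with e — neither is a function whose domain matches the other; composition fails here.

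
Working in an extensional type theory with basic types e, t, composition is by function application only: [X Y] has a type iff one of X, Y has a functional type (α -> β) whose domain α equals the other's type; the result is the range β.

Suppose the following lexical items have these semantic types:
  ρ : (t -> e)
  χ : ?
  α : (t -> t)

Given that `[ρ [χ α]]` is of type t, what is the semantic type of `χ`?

((t -> t) -> ((t -> e) -> t))

For [ρ [χ α]] to have type t with ρ of type (t -> e), [χ α] must be the function: [χ α] : ((t -> e) -> t).
For [χ α] to have type ((t -> e) -> t) with α of type (t -> t), χ must be the function: χ : ((t -> t) -> ((t -> e) -> t)).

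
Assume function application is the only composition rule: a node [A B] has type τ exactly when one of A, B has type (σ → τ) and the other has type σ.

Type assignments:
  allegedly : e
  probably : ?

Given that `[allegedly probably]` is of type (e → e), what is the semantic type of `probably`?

(e → (e → e))

At [allegedly probably] (required: (e → e)): allegedly is e, which is not a function with range (e → e); hence probably is the functor — type (e → (e → e)).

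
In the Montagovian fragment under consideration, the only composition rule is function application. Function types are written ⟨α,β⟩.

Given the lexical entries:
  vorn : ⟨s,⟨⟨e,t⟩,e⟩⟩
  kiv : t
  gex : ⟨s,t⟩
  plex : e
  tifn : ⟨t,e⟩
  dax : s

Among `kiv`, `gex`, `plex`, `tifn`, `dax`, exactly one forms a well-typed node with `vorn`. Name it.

dax

kiv : t — does not combine with vorn.
gex : ⟨s,t⟩ — does not combine with vorn.
plex : e — does not combine with vorn.
tifn : ⟨t,e⟩ — does not combine with vorn.
dax — combines: vorn : ⟨s,⟨⟨e,t⟩,e⟩⟩ takes dax : s as argument, giving ⟨⟨e,t⟩,e⟩.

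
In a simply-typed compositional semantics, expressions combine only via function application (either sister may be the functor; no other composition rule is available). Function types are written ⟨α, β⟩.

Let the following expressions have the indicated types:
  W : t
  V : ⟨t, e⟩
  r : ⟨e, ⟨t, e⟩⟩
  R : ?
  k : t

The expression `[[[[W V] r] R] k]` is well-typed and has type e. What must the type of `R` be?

For [[[[W V] r] R] k] to have type e with k of type t, [[[W V] r] R] must be the function: [[[W V] r] R] : ⟨t, e⟩.
For [[[W V] r] R] to have type ⟨t, e⟩ with [[W V] r] of type ⟨t, e⟩, R must be the function: R : ⟨⟨t, e⟩, ⟨t, e⟩⟩.

⟨⟨t, e⟩, ⟨t, e⟩⟩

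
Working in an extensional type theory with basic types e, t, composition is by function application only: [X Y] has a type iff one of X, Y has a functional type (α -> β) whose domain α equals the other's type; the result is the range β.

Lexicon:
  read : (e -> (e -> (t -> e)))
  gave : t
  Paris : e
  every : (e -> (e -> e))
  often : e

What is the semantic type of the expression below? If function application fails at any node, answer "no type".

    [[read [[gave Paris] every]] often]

no type

[gave Paris]: t and e cannot combine by function application — type clash.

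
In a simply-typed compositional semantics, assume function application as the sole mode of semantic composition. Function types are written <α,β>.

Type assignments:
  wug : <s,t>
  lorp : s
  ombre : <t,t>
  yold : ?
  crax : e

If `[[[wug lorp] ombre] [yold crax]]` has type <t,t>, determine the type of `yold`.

<e,<t,<t,t>>>

At [[[wug lorp] ombre] [yold crax]] (required: <t,t>): [[wug lorp] ombre] is t, which is not a function with range <t,t>; hence [yold crax] is the functor — type <t,<t,t>>.
At [yold crax] (required: <t,<t,t>>): crax is e, which is not a function with range <t,<t,t>>; hence yold is the functor — type <e,<t,<t,t>>>.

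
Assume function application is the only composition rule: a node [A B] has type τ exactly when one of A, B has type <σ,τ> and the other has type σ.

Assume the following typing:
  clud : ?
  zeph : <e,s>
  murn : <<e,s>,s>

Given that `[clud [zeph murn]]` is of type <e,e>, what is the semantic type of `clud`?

<s,<e,e>>

[clud [zeph murn]] must have type <e,e>. The sister [zeph murn] has type s; that is not a function onto <e,e>, so clud must be the functor, of type <s,<e,e>>.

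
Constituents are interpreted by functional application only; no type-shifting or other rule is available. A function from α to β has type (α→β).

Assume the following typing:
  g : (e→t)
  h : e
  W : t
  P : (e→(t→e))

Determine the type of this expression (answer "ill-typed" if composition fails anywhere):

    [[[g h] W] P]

[g h]: (e→t) applied to e yields t.
At [[g h] W]: neither t nor t can take the other as argument; the node is ill-typed.

ill-typed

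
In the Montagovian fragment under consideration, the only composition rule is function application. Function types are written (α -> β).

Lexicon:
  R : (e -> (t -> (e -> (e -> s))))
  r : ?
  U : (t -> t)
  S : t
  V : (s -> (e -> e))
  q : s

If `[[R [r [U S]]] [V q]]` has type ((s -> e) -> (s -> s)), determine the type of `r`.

At [[R [r [U S]]] [V q]] (required: ((s -> e) -> (s -> s))): [V q] is (e -> e), which is not a function with range ((s -> e) -> (s -> s)); hence [R [r [U S]]] is the functor — type ((e -> e) -> ((s -> e) -> (s -> s))).
At [R [r [U S]]] (required: ((e -> e) -> ((s -> e) -> (s -> s)))): R is (e -> (t -> (e -> (e -> s)))), which is not a function with range ((e -> e) -> ((s -> e) -> (s -> s))); hence [r [U S]] is the functor — type ((e -> (t -> (e -> (e -> s)))) -> ((e -> e) -> ((s -> e) -> (s -> s)))).
At [r [U S]] (required: ((e -> (t -> (e -> (e -> s)))) -> ((e -> e) -> ((s -> e) -> (s -> s))))): [U S] is t, which is not a function with range ((e -> (t -> (e -> (e -> s)))) -> ((e -> e) -> ((s -> e) -> (s -> s)))); hence r is the functor — type (t -> ((e -> (t -> (e -> (e -> s)))) -> ((e -> e) -> ((s -> e) -> (s -> s))))).

(t -> ((e -> (t -> (e -> (e -> s)))) -> ((e -> e) -> ((s -> e) -> (s -> s)))))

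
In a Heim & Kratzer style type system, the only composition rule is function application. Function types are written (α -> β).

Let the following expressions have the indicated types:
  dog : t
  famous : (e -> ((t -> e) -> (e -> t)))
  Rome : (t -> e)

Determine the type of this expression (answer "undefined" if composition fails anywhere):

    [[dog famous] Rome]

[dog famous]: t and (e -> ((t -> e) -> (e -> t))) cannot combine by function application — type clash.

undefined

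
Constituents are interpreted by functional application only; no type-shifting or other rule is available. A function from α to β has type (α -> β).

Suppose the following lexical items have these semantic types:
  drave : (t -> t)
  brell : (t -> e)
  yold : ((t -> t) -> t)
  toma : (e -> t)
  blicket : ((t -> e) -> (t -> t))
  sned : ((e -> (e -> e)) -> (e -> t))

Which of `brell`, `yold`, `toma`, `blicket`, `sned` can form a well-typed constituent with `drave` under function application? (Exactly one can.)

brell : (t -> e) — drave needs t; brell needs t; neither fits.
yold — combines: yold : ((t -> t) -> t) takes drave : (t -> t) as argument, giving t.
toma : (e -> t) — drave needs t; toma needs e; neither fits.
blicket : ((t -> e) -> (t -> t)) — drave needs t; blicket needs (t -> e); neither fits.
sned : ((e -> (e -> e)) -> (e -> t)) — drave needs t; sned needs (e -> (e -> e)); neither fits.

yold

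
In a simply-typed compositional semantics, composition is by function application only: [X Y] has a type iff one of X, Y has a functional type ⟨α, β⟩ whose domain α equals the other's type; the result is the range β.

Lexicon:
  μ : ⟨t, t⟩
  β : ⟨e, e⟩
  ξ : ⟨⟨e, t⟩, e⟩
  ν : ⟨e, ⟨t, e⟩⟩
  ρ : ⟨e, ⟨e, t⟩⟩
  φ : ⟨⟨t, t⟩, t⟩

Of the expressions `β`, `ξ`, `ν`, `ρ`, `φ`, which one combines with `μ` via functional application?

β : ⟨e, e⟩ — μ needs t; β needs e; neither fits.
ξ : ⟨⟨e, t⟩, e⟩ — μ needs t; ξ needs ⟨e, t⟩; neither fits.
ν : ⟨e, ⟨t, e⟩⟩ — μ needs t; ν needs e; neither fits.
ρ : ⟨e, ⟨e, t⟩⟩ — μ needs t; ρ needs e; neither fits.
φ — combines: φ : ⟨⟨t, t⟩, t⟩ takes μ : ⟨t, t⟩ as argument, giving t.

φ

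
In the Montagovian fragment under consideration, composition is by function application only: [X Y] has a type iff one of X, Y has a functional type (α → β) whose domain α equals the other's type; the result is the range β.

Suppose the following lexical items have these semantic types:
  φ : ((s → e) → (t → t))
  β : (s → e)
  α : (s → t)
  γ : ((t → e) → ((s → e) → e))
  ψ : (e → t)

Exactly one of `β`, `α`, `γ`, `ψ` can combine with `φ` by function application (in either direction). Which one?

β

β — combines: φ : ((s → e) → (t → t)) takes β : (s → e) as argument, giving (t → t).
α : (s → t) — does not combine with φ.
γ : ((t → e) → ((s → e) → e)) — does not combine with φ.
ψ : (e → t) — does not combine with φ.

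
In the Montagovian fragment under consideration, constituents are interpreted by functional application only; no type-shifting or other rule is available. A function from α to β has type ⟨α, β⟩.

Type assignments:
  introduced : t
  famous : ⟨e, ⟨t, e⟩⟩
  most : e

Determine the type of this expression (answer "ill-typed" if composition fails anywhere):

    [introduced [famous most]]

e

At [famous most], famous : ⟨e, ⟨t, e⟩⟩ takes most : e, giving ⟨t, e⟩.
At [introduced [famous most]], [famous most] : ⟨t, e⟩ takes introduced : t, giving e.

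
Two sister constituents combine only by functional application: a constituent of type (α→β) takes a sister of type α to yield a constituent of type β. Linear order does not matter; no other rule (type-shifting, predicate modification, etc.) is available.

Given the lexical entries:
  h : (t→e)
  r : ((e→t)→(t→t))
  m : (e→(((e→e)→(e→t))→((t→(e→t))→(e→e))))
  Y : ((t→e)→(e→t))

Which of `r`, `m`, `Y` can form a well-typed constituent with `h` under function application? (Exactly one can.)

Y

r : ((e→t)→(t→t)) — h needs t; r needs (e→t); neither fits.
m : (e→(((e→e)→(e→t))→((t→(e→t))→(e→e)))) — h needs t; m needs e; neither fits.
Y — combines: Y : ((t→e)→(e→t)) takes h : (t→e) as argument, giving (e→t).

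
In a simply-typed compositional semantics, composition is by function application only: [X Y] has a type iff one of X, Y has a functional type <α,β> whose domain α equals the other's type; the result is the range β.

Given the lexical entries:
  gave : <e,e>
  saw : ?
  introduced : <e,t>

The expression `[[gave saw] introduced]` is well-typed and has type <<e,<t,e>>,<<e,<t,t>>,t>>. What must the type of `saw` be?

For [[gave saw] introduced] to have type <<e,<t,e>>,<<e,<t,t>>,t>> with introduced of type <e,t>, [gave saw] must be the function: [gave saw] : <<e,t>,<<e,<t,e>>,<<e,<t,t>>,t>>>.
For [gave saw] to have type <<e,t>,<<e,<t,e>>,<<e,<t,t>>,t>>> with gave of type <e,e>, saw must be the function: saw : <<e,e>,<<e,t>,<<e,<t,e>>,<<e,<t,t>>,t>>>>.

<<e,e>,<<e,t>,<<e,<t,e>>,<<e,<t,t>>,t>>>>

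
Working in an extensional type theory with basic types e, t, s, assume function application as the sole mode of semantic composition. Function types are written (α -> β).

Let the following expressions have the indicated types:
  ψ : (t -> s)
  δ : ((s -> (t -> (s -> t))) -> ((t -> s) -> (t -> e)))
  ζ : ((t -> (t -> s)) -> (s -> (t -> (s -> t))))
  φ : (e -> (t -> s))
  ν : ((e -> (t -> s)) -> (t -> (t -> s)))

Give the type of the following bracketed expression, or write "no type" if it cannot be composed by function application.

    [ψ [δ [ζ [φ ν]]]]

(t -> e)

At [φ ν], ν : ((e -> (t -> s)) -> (t -> (t -> s))) takes φ : (e -> (t -> s)), giving (t -> (t -> s)).
At [ζ [φ ν]], ζ : ((t -> (t -> s)) -> (s -> (t -> (s -> t)))) takes [φ ν] : (t -> (t -> s)), giving (s -> (t -> (s -> t))).
At [δ [ζ [φ ν]]], δ : ((s -> (t -> (s -> t))) -> ((t -> s) -> (t -> e))) takes [ζ [φ ν]] : (s -> (t -> (s -> t))), giving ((t -> s) -> (t -> e)).
At [ψ [δ [ζ [φ ν]]]], [δ [ζ [φ ν]]] : ((t -> s) -> (t -> e)) takes ψ : (t -> s), giving (t -> e).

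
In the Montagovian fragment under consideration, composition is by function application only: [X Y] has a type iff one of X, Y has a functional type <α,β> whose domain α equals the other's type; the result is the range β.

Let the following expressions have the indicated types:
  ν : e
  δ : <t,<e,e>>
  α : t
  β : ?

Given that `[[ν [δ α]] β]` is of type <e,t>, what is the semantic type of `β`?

<e,<e,t>>

[[ν [δ α]] β] is required to be <e,t>. [ν [δ α]] : e cannot yield <e,t> as functor, so β : <e,<e,t>>.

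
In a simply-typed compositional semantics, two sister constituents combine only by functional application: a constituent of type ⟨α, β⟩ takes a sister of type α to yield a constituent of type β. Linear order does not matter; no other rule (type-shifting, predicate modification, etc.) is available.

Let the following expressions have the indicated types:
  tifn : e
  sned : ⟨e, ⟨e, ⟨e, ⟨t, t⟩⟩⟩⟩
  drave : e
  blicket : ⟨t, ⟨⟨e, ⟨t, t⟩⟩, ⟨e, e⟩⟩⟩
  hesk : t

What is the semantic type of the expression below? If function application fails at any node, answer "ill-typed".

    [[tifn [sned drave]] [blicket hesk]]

⟨e, e⟩

At [sned drave], sned : ⟨e, ⟨e, ⟨e, ⟨t, t⟩⟩⟩⟩ takes drave : e, giving ⟨e, ⟨e, ⟨t, t⟩⟩⟩.
At [tifn [sned drave]], [sned drave] : ⟨e, ⟨e, ⟨t, t⟩⟩⟩ takes tifn : e, giving ⟨e, ⟨t, t⟩⟩.
At [blicket hesk], blicket : ⟨t, ⟨⟨e, ⟨t, t⟩⟩, ⟨e, e⟩⟩⟩ takes hesk : t, giving ⟨⟨e, ⟨t, t⟩⟩, ⟨e, e⟩⟩.
At [[tifn [sned drave]] [blicket hesk]], [blicket hesk] : ⟨⟨e, ⟨t, t⟩⟩, ⟨e, e⟩⟩ takes [tifn [sned drave]] : ⟨e, ⟨t, t⟩⟩, giving ⟨e, e⟩.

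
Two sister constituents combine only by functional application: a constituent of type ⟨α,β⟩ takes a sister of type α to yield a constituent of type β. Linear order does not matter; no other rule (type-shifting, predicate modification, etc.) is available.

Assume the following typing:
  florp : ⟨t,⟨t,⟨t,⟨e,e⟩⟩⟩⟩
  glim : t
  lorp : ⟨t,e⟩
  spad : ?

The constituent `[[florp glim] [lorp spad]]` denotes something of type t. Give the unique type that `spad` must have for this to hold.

⟨⟨t,e⟩,⟨⟨t,⟨t,⟨e,e⟩⟩⟩,t⟩⟩

[[florp glim] [lorp spad]] must have type t. The sister [florp glim] has type ⟨t,⟨t,⟨e,e⟩⟩⟩; that is not a function onto t, so [lorp spad] must be the functor, of type ⟨⟨t,⟨t,⟨e,e⟩⟩⟩,t⟩.
[lorp spad] must have type ⟨⟨t,⟨t,⟨e,e⟩⟩⟩,t⟩. The sister lorp has type ⟨t,e⟩; that is not a function onto ⟨⟨t,⟨t,⟨e,e⟩⟩⟩,t⟩, so spad must be the functor, of type ⟨⟨t,e⟩,⟨⟨t,⟨t,⟨e,e⟩⟩⟩,t⟩⟩.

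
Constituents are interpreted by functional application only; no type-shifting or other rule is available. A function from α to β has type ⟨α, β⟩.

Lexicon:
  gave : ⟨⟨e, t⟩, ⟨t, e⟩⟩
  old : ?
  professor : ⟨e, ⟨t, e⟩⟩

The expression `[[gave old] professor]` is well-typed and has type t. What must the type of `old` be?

⟨⟨⟨e, t⟩, ⟨t, e⟩⟩, ⟨⟨e, ⟨t, e⟩⟩, t⟩⟩

For [[gave old] professor] to have type t with professor of type ⟨e, ⟨t, e⟩⟩, [gave old] must be the function: [gave old] : ⟨⟨e, ⟨t, e⟩⟩, t⟩.
For [gave old] to have type ⟨⟨e, ⟨t, e⟩⟩, t⟩ with gave of type ⟨⟨e, t⟩, ⟨t, e⟩⟩, old must be the function: old : ⟨⟨⟨e, t⟩, ⟨t, e⟩⟩, ⟨⟨e, ⟨t, e⟩⟩, t⟩⟩.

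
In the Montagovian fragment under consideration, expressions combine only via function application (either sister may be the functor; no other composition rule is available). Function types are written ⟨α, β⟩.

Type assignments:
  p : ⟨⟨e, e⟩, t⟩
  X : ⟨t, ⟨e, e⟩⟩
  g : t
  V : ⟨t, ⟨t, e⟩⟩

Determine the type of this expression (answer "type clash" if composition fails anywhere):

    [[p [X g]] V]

⟨t, e⟩

[X g] — X of type ⟨t, ⟨e, e⟩⟩ combines with g of type t: type ⟨e, e⟩.
[p [X g]] — p of type ⟨⟨e, e⟩, t⟩ combines with [X g] of type ⟨e, e⟩: type t.
[[p [X g]] V] — V of type ⟨t, ⟨t, e⟩⟩ combines with [p [X g]] of type t: type ⟨t, e⟩.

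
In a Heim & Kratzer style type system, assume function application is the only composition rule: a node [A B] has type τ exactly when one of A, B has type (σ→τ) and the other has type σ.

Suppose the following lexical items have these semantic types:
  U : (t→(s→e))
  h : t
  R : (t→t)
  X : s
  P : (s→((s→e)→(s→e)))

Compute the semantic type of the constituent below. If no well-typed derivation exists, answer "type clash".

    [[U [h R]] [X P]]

(s→e)

[h R]: R is (t→t), h is t; result t.
[U [h R]]: U is (t→(s→e)), [h R] is t; result (s→e).
[X P]: P is (s→((s→e)→(s→e))), X is s; result ((s→e)→(s→e)).
[[U [h R]] [X P]]: [X P] is ((s→e)→(s→e)), [U [h R]] is (s→e); result (s→e).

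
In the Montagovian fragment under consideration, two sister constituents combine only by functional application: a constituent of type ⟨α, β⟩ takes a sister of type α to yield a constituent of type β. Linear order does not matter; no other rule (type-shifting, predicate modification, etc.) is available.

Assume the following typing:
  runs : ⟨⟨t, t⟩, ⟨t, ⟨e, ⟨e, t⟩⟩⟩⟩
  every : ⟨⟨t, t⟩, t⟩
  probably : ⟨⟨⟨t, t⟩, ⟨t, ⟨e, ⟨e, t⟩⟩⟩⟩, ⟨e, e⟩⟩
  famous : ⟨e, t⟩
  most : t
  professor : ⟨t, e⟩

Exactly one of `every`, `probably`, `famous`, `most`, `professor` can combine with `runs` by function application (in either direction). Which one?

probably

every : ⟨⟨t, t⟩, t⟩ — runs needs ⟨t, t⟩; every needs ⟨t, t⟩; neither fits.
probably — combines: probably : ⟨⟨⟨t, t⟩, ⟨t, ⟨e, ⟨e, t⟩⟩⟩⟩, ⟨e, e⟩⟩ takes runs : ⟨⟨t, t⟩, ⟨t, ⟨e, ⟨e, t⟩⟩⟩⟩ as argument, giving ⟨e, e⟩.
famous : ⟨e, t⟩ — runs needs ⟨t, t⟩; famous needs e; neither fits.
most : t — runs needs ⟨t, t⟩; most needs nothing (atomic); neither fits.
professor : ⟨t, e⟩ — runs needs ⟨t, t⟩; professor needs t; neither fits.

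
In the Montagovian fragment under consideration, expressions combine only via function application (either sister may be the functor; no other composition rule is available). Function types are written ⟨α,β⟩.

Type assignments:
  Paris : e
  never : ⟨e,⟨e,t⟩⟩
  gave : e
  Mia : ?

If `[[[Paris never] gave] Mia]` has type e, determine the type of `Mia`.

⟨t,e⟩

At [[[Paris never] gave] Mia] (required: e): [[Paris never] gave] is t, which is not a function with range e; hence Mia is the functor — type ⟨t,e⟩.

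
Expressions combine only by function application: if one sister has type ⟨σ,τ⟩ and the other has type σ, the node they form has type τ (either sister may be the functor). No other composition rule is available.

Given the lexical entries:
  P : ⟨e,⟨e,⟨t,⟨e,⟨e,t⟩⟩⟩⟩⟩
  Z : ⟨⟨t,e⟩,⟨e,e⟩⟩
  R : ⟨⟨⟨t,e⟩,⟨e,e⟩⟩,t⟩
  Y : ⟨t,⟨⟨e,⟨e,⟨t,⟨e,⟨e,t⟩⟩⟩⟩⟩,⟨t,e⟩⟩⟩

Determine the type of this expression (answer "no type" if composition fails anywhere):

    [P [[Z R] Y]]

⟨t,e⟩

[Z R]: R is ⟨⟨⟨t,e⟩,⟨e,e⟩⟩,t⟩, Z is ⟨⟨t,e⟩,⟨e,e⟩⟩; result t.
[[Z R] Y]: Y is ⟨t,⟨⟨e,⟨e,⟨t,⟨e,⟨e,t⟩⟩⟩⟩⟩,⟨t,e⟩⟩⟩, [Z R] is t; result ⟨⟨e,⟨e,⟨t,⟨e,⟨e,t⟩⟩⟩⟩⟩,⟨t,e⟩⟩.
[P [[Z R] Y]]: [[Z R] Y] is ⟨⟨e,⟨e,⟨t,⟨e,⟨e,t⟩⟩⟩⟩⟩,⟨t,e⟩⟩, P is ⟨e,⟨e,⟨t,⟨e,⟨e,t⟩⟩⟩⟩⟩; result ⟨t,e⟩.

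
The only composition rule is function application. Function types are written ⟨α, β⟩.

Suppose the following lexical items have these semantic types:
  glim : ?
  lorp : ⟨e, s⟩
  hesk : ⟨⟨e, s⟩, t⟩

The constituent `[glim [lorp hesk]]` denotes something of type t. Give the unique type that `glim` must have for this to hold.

⟨t, t⟩

At [glim [lorp hesk]] (required: t): [lorp hesk] is t, which is not a function with range t; hence glim is the functor — type ⟨t, t⟩.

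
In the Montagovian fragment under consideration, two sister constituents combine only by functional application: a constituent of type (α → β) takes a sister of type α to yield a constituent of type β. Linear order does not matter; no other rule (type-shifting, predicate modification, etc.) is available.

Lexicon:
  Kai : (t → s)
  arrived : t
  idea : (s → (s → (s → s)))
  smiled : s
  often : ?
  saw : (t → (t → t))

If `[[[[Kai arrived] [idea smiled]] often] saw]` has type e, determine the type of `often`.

((s → s) → ((t → (t → t)) → e))

For [[[[Kai arrived] [idea smiled]] often] saw] to have type e with saw of type (t → (t → t)), [[[Kai arrived] [idea smiled]] often] must be the function: [[[Kai arrived] [idea smiled]] often] : ((t → (t → t)) → e).
For [[[Kai arrived] [idea smiled]] often] to have type ((t → (t → t)) → e) with [[Kai arrived] [idea smiled]] of type (s → s), often must be the function: often : ((s → s) → ((t → (t → t)) → e)).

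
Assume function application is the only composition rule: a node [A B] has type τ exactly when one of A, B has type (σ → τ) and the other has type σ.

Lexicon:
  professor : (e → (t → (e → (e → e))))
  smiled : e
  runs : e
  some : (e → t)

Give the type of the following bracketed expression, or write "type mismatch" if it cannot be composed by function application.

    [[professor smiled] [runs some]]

[professor smiled]: functor professor : (e → (t → (e → (e → e)))), argument smiled : e; result (t → (e → (e → e))).
[runs some]: functor some : (e → t), argument runs : e; result t.
[[professor smiled] [runs some]]: functor [professor smiled] : (t → (e → (e → e))), argument [runs some] : t; result (e → (e → e)).

(e → (e → e))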